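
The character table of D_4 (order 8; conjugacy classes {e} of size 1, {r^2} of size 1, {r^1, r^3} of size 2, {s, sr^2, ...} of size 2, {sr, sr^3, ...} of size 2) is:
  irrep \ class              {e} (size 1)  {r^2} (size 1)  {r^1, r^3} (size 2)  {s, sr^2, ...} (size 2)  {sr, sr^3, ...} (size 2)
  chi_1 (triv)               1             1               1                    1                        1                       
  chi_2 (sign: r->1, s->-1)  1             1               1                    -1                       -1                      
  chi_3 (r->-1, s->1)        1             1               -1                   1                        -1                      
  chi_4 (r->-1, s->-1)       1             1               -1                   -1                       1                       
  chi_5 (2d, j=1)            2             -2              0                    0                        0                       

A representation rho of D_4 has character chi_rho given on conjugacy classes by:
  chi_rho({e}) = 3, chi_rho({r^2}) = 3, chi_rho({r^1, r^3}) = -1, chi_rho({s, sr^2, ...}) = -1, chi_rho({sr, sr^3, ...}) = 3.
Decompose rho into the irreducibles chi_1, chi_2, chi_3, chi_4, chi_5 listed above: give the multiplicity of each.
Multiplicities: chi_1: 1, chi_2: 0, chi_3: 0, chi_4: 2, chi_5: 0.

Use <chi_rho, chi> = (1/|G|) sum_C |C| * chi_rho(C) * conj(chi(C)) with |G| = 8 for each irreducible chi in the table:
  <chi_rho, chi_1> = (1/8)[1*(3)*conj(1) + 1*(3)*conj(1) + 2*(-1)*conj(1) + 2*(-1)*conj(1) + 2*(3)*conj(1)]
      = (1/8)[(3) + (3) + (-2) + (-2) + (6)] = 8/8 = 1
  <chi_rho, chi_2> = (1/8)[1*(3)*conj(1) + 1*(3)*conj(1) + 2*(-1)*conj(1) + 2*(-1)*conj(-1) + 2*(3)*conj(-1)]
      = (1/8)[(3) + (3) + (-2) + (2) + (-6)] = 0/8 = 0
  <chi_rho, chi_3> = (1/8)[1*(3)*conj(1) + 1*(3)*conj(1) + 2*(-1)*conj(-1) + 2*(-1)*conj(1) + 2*(3)*conj(-1)]
      = (1/8)[(3) + (3) + (2) + (-2) + (-6)] = 0/8 = 0
  <chi_rho, chi_4> = (1/8)[1*(3)*conj(1) + 1*(3)*conj(1) + 2*(-1)*conj(-1) + 2*(-1)*conj(-1) + 2*(3)*conj(1)]
      = (1/8)[(3) + (3) + (2) + (2) + (6)] = 16/8 = 2
  <chi_rho, chi_5> = (1/8)[1*(3)*conj(2) + 1*(3)*conj(-2) + 2*(-1)*conj(0) + 2*(-1)*conj(0) + 2*(3)*conj(0)]
      = (1/8)[(6) + (-6) + (0) + (0) + (0)] = 0/8 = 0
Dimension check: dim(rho) = sum (mult * dim) = 1*1 + 0*1 + 0*1 + 2*1 + 0*2 = 3 = chi_rho(e) = 3.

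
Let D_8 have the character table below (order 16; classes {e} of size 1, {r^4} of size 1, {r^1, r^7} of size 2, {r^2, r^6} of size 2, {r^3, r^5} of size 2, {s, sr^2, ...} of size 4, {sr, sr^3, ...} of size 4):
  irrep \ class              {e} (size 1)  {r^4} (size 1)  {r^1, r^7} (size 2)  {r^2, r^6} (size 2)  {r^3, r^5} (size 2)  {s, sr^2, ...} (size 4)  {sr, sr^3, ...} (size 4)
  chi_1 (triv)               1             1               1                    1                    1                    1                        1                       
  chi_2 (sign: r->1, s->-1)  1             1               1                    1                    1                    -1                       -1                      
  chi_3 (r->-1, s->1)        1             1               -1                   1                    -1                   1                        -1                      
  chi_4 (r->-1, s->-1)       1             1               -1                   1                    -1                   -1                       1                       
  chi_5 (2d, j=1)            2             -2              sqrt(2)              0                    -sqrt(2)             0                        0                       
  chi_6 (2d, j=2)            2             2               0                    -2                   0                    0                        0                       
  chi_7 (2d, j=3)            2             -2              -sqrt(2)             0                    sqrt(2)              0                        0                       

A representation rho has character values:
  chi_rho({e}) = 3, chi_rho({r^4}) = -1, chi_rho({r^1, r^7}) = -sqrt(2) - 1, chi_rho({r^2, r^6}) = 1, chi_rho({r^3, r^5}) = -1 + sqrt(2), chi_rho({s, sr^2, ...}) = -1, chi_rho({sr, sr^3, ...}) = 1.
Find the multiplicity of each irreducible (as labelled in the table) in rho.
Multiplicities: chi_1: 0, chi_2: 0, chi_3: 0, chi_4: 1, chi_5: 0, chi_6: 0, chi_7: 1.

Argument: Use <chi_rho, chi> = (1/|G|) sum_C |C| * chi_rho(C) * conj(chi(C)) with |G| = 16 for each irreducible chi in the table:
  <chi_rho, chi_1> = (1/16)[1*(3)*conj(1) + 1*(-1)*conj(1) + 2*(-sqrt(2) - 1)*conj(1) + 2*(1)*conj(1) + 2*(-1 + sqrt(2))*conj(1) + 4*(-1)*conj(1) + 4*(1)*conj(1)]
      = (1/16)[(3) + (-1) + (-2*sqrt(2) - 2) + (2) + (-2 + 2*sqrt(2)) + (-4) + (4)] = 0/16 = 0
  <chi_rho, chi_2> = (1/16)[1*(3)*conj(1) + 1*(-1)*conj(1) + 2*(-sqrt(2) - 1)*conj(1) + 2*(1)*conj(1) + 2*(-1 + sqrt(2))*conj(1) + 4*(-1)*conj(-1) + 4*(1)*conj(-1)]
      = (1/16)[(3) + (-1) + (-2*sqrt(2) - 2) + (2) + (-2 + 2*sqrt(2)) + (4) + (-4)] = 0/16 = 0
  <chi_rho, chi_3> = (1/16)[1*(3)*conj(1) + 1*(-1)*conj(1) + 2*(-sqrt(2) - 1)*conj(-1) + 2*(1)*conj(1) + 2*(-1 + sqrt(2))*conj(-1) + 4*(-1)*conj(1) + 4*(1)*conj(-1)]
      = (1/16)[(3) + (-1) + (2 + 2*sqrt(2)) + (2) + (2 - 2*sqrt(2)) + (-4) + (-4)] = 0/16 = 0
  <chi_rho, chi_4> = (1/16)[1*(3)*conj(1) + 1*(-1)*conj(1) + 2*(-sqrt(2) - 1)*conj(-1) + 2*(1)*conj(1) + 2*(-1 + sqrt(2))*conj(-1) + 4*(-1)*conj(-1) + 4*(1)*conj(1)]
      = (1/16)[(3) + (-1) + (2 + 2*sqrt(2)) + (2) + (2 - 2*sqrt(2)) + (4) + (4)] = 16/16 = 1
  <chi_rho, chi_5> = (1/16)[1*(3)*conj(2) + 1*(-1)*conj(-2) + 2*(-sqrt(2) - 1)*conj(sqrt(2)) + 2*(1)*conj(0) + 2*(-1 + sqrt(2))*conj(-sqrt(2)) + 4*(-1)*conj(0) + 4*(1)*conj(0)]
      = (1/16)[(6) + (2) + (-4 - 2*sqrt(2)) + (0) + (-4 + 2*sqrt(2)) + (0) + (0)] = 0/16 = 0
  <chi_rho, chi_6> = (1/16)[1*(3)*conj(2) + 1*(-1)*conj(2) + 2*(-sqrt(2) - 1)*conj(0) + 2*(1)*conj(-2) + 2*(-1 + sqrt(2))*conj(0) + 4*(-1)*conj(0) + 4*(1)*conj(0)]
      = (1/16)[(6) + (-2) + (0) + (-4) + (0) + (0) + (0)] = 0/16 = 0
  <chi_rho, chi_7> = (1/16)[1*(3)*conj(2) + 1*(-1)*conj(-2) + 2*(-sqrt(2) - 1)*conj(-sqrt(2)) + 2*(1)*conj(0) + 2*(-1 + sqrt(2))*conj(sqrt(2)) + 4*(-1)*conj(0) + 4*(1)*conj(0)]
      = (1/16)[(6) + (2) + (2*sqrt(2) + 4) + (0) + (4 - 2*sqrt(2)) + (0) + (0)] = 16/16 = 1
Dimension check: dim(rho) = sum (mult * dim) = 0*1 + 0*1 + 0*1 + 1*1 + 0*2 + 0*2 + 1*2 = 3 = chi_rho(e) = 3.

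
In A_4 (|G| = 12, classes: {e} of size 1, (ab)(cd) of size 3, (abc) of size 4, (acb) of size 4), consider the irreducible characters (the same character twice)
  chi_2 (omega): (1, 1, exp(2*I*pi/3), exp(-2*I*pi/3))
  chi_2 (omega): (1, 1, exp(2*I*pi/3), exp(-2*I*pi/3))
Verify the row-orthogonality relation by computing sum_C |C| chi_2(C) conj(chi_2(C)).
Sum = 12 = |G| = 12; so <chi_2, chi_2> = 1 (norm-1 confirms irreducibility).

Derivation: Compute term by term over conjugacy classes (|C| * chi_2(C) * conj(chi_2(C))):
  1*(1)*conj(1) + 3*(1)*conj(1) + 4*(exp(2*I*pi/3))*conj(exp(2*I*pi/3)) + 4*(exp(-2*I*pi/3))*conj(exp(-2*I*pi/3))
  = (1) + (3) + (4) + (4)
  = 12.
(Exp terms are combined using exp(i*s)*conj(exp(i*t)) = exp(i*(s-t)), and sums of them are collapsed using the identity that for every m > 1 the m distinct m-th roots of unity sum to 0, e.g. 1 + exp(2*I*pi/3) + exp(-2*I*pi/3) = 0.)
Dividing by |G| = 12 gives 12/12 = 1, matching the row-orthogonality relation <chi_2, chi_2> = [chi_2 = chi_2].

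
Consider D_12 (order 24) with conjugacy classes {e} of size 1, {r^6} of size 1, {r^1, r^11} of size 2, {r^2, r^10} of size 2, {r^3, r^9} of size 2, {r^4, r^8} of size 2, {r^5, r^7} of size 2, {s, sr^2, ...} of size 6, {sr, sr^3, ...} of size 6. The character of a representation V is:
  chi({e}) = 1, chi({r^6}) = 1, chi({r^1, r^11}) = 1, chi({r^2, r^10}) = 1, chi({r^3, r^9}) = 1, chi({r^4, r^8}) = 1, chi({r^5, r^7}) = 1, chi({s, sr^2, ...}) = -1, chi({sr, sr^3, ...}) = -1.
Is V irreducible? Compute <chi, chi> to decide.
Irreducible: <chi, chi> = 1.

Solution. <chi, chi> = (1/|G|) sum_C |C| * |chi(C)|^2 = (1/24)[1*|1|^2 + 1*|1|^2 + 2*|1|^2 + 2*|1|^2 + 2*|1|^2 + 2*|1|^2 + 2*|1|^2 + 6*|-1|^2 + 6*|-1|^2]
  = (1/24)[(1) + (1) + (2) + (2) + (2) + (2) + (2) + (6) + (6)] = 24/24 = 1.
A character is irreducible iff <chi, chi> = 1, so this representation is irreducible.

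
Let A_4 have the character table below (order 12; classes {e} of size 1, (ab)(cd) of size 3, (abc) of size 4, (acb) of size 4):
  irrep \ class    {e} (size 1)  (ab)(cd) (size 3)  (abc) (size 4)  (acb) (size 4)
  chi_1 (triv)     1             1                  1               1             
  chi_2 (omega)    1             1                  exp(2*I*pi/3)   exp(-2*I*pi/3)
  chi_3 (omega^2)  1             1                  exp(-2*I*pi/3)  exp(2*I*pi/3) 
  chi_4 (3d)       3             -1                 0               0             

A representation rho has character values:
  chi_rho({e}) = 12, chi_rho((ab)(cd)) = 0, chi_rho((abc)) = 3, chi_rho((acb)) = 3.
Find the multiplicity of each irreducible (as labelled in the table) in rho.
Multiplicities: chi_1: 3, chi_2: 0, chi_3: 0, chi_4: 3.

Justification: Use <chi_rho, chi> = (1/|G|) sum_C |C| * chi_rho(C) * conj(chi(C)) with |G| = 12 for each irreducible chi in the table:
  <chi_rho, chi_1> = (1/12)[1*(12)*conj(1) + 3*(0)*conj(1) + 4*(3)*conj(1) + 4*(3)*conj(1)]
      = (1/12)[(12) + (0) + (12) + (12)] = 36/12 = 3
  <chi_rho, chi_2> = (1/12)[1*(12)*conj(1) + 3*(0)*conj(1) + 4*(3)*conj(exp(2*I*pi/3)) + 4*(3)*conj(exp(-2*I*pi/3))]
      = (1/12)[(12) + (0) + (12*exp(-2*I*pi/3)) + (12*exp(2*I*pi/3))] = 0/12 = 0
  <chi_rho, chi_3> = (1/12)[1*(12)*conj(1) + 3*(0)*conj(1) + 4*(3)*conj(exp(-2*I*pi/3)) + 4*(3)*conj(exp(2*I*pi/3))]
      = (1/12)[(12) + (0) + (12*exp(2*I*pi/3)) + (12*exp(-2*I*pi/3))] = 0/12 = 0
  <chi_rho, chi_4> = (1/12)[1*(12)*conj(3) + 3*(0)*conj(-1) + 4*(3)*conj(0) + 4*(3)*conj(0)]
      = (1/12)[(36) + (0) + (0) + (0)] = 36/12 = 3
(Exp terms are combined using exp(i*s)*conj(exp(i*t)) = exp(i*(s-t)), and sums of them are collapsed using the identity that for every m > 1 the m distinct m-th roots of unity sum to 0, e.g. 1 + exp(2*I*pi/3) + exp(-2*I*pi/3) = 0.)
Dimension check: dim(rho) = sum (mult * dim) = 3*1 + 0*1 + 0*1 + 3*3 = 12 = chi_rho(e) = 12.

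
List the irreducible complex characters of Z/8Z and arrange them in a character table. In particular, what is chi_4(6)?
Character table of Z/8Z (irreps indexed chi_0,...,chi_7 with chi_k(m) = zeta_8^(k*m), zeta_8 = exp(2*pi*i/8)):
  irrep \ class  {0} (size 1)  {1} (size 1)    {2} (size 1)  {3} (size 1)    {4} (size 1)  {5} (size 1)    {6} (size 1)  {7} (size 1)  
  chi_0          1             1               1             1               1             1               1             1             
  chi_1          1             exp(I*pi/4)     I             exp(3*I*pi/4)   -1            exp(-3*I*pi/4)  -I            exp(-I*pi/4)  
  chi_2          1             I               -1            -I              1             I               -1            -I            
  chi_3          1             exp(3*I*pi/4)   -I            exp(I*pi/4)     -1            exp(-I*pi/4)    I             exp(-3*I*pi/4)
  chi_4          1             -1              1             -1              1             -1              1             -1            
  chi_5          1             exp(-3*I*pi/4)  I             exp(-I*pi/4)    -1            exp(I*pi/4)     -I            exp(3*I*pi/4) 
  chi_6          1             -I              -1            I               1             -I              -1            I             
  chi_7          1             exp(-I*pi/4)    -I            exp(-3*I*pi/4)  -1            exp(3*I*pi/4)   I             exp(I*pi/4)   

Spot check: chi_4(6) = zeta_8^(4*6) = zeta_8^24 = 1.

Why: Z/8Z is abelian, so all 8 irreducible complex representations are 1-dimensional. They are given by chi_k(m) = zeta_8^(k*m) for k = 0,...,7. Row orthogonality: sum_m chi_k(m) conj(chi_l(m)) = 8 * [k = l].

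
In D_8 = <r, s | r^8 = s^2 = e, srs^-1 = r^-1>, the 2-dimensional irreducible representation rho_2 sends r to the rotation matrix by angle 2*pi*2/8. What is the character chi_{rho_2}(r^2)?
chi_{rho_2}(r^2) = 2*cos(2*pi*2*2/8) = -2

Why: rho_2(r^2) is rotation by angle 2*pi*2*2/8, whose trace is 2*cos(2*pi*2*2/8) = -2.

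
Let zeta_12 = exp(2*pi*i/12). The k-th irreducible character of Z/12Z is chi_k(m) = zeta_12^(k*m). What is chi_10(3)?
chi_10(3) = zeta_12^30 = -1

Solution. chi_10(3) = zeta_12^(10*3) = zeta_12^30. Since zeta_12^12 = 1, this equals zeta_12^6 = exp(2*pi*i*6/12) = -1.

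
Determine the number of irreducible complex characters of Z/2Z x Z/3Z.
6

Why: The number of irreducible complex representations of a finite group equals its number of conjugacy classes. Z/2Z x Z/3Z is abelian of order 6, so every element is its own conjugacy class: 6 classes, so Z/2Z x Z/3Z (order 6) has exactly 6 irreducible complex representations.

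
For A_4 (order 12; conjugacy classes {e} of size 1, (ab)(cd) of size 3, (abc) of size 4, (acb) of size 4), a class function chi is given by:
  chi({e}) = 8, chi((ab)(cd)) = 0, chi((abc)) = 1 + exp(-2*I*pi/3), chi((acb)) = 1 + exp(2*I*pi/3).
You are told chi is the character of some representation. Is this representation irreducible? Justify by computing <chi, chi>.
Not irreducible (reducible): <chi, chi> = 6 > 1.

<chi, chi> = (1/|G|) sum_C |C| * |chi(C)|^2 = (1/12)[1*|8|^2 + 3*|0|^2 + 4*|1 + exp(-2*I*pi/3)|^2 + 4*|1 + exp(2*I*pi/3)|^2]
  = (1/12)[(64) + (0) + (4) + (4)] = 72/12 = 6.
(Exp terms are combined using exp(i*s)*conj(exp(i*t)) = exp(i*(s-t)), and sums of them are collapsed using the identity that for every m > 1 the m distinct m-th roots of unity sum to 0, e.g. 1 + exp(2*I*pi/3) + exp(-2*I*pi/3) = 0.)
A character is irreducible iff <chi, chi> = 1, so this representation is reducible.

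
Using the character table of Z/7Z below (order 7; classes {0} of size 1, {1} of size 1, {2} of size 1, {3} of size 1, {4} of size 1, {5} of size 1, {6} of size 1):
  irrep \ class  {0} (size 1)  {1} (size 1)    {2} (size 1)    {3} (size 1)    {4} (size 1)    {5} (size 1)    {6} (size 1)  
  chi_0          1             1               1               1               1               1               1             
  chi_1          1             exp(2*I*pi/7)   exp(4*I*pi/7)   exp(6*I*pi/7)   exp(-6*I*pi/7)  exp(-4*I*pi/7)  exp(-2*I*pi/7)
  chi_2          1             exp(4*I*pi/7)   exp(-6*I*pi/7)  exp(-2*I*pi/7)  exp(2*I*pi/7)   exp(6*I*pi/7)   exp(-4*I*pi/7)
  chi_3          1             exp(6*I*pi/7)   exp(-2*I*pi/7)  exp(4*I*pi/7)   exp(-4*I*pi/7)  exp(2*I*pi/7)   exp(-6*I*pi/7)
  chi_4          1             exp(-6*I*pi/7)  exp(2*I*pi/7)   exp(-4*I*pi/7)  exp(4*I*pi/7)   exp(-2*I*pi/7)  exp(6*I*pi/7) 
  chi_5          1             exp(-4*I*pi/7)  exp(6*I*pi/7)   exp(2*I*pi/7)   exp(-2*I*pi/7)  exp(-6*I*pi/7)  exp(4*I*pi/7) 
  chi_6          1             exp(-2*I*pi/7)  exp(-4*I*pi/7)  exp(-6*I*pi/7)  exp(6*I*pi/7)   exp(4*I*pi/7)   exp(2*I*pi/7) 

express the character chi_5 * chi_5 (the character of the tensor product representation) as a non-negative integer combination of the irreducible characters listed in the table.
chi_5 tensor chi_5 = chi_3 (all other irreducibles have multiplicity 0).

Proof sketch: The character of a tensor product is the pointwise product (chi_5 * chi_5)(C) = chi_5(C) * chi_5(C):
  {0}: (1)*(1), {1}: (exp(-4*I*pi/7))*(exp(-4*I*pi/7)), {2}: (exp(6*I*pi/7))*(exp(6*I*pi/7)), {3}: (exp(2*I*pi/7))*(exp(2*I*pi/7)), {4}: (exp(-2*I*pi/7))*(exp(-2*I*pi/7)), {5}: (exp(-6*I*pi/7))*(exp(-6*I*pi/7)), {6}: (exp(4*I*pi/7))*(exp(4*I*pi/7))
so (chi_5 * chi_5) takes values
  {0} -> 1, {1} -> exp(6*I*pi/7), {2} -> exp(-2*I*pi/7), {3} -> exp(4*I*pi/7), {4} -> exp(-4*I*pi/7), {5} -> exp(2*I*pi/7), {6} -> exp(-6*I*pi/7).
Now take the inner product of this character with each irreducible chi from the table, <chi_5*chi_5, chi> = (1/7) sum_C |C| (chi_5*chi_5)(C) conj(chi(C)):
  <chi_5*chi_5, chi_0> = (1/7)[1*(1)*conj(1) + 1*(exp(6*I*pi/7))*conj(1) + 1*(exp(-2*I*pi/7))*conj(1) + 1*(exp(4*I*pi/7))*conj(1) + 1*(exp(-4*I*pi/7))*conj(1) + 1*(exp(2*I*pi/7))*conj(1) + 1*(exp(-6*I*pi/7))*conj(1)]
      = (1/7)[(1) + (exp(6*I*pi/7)) + (exp(-2*I*pi/7)) + (exp(4*I*pi/7)) + (exp(-4*I*pi/7)) + (exp(2*I*pi/7)) + (exp(-6*I*pi/7))] = 0/7 = 0
  <chi_5*chi_5, chi_1> = (1/7)[1*(1)*conj(1) + 1*(exp(6*I*pi/7))*conj(exp(2*I*pi/7)) + 1*(exp(-2*I*pi/7))*conj(exp(4*I*pi/7)) + 1*(exp(4*I*pi/7))*conj(exp(6*I*pi/7)) + 1*(exp(-4*I*pi/7))*conj(exp(-6*I*pi/7)) + 1*(exp(2*I*pi/7))*conj(exp(-4*I*pi/7)) + 1*(exp(-6*I*pi/7))*conj(exp(-2*I*pi/7))]
      = (1/7)[(1) + (exp(4*I*pi/7)) + (exp(-6*I*pi/7)) + (exp(-2*I*pi/7)) + (exp(2*I*pi/7)) + (exp(6*I*pi/7)) + (exp(-4*I*pi/7))] = 0/7 = 0
  <chi_5*chi_5, chi_2> = (1/7)[1*(1)*conj(1) + 1*(exp(6*I*pi/7))*conj(exp(4*I*pi/7)) + 1*(exp(-2*I*pi/7))*conj(exp(-6*I*pi/7)) + 1*(exp(4*I*pi/7))*conj(exp(-2*I*pi/7)) + 1*(exp(-4*I*pi/7))*conj(exp(2*I*pi/7)) + 1*(exp(2*I*pi/7))*conj(exp(6*I*pi/7)) + 1*(exp(-6*I*pi/7))*conj(exp(-4*I*pi/7))]
      = (1/7)[(1) + (exp(2*I*pi/7)) + (exp(4*I*pi/7)) + (exp(6*I*pi/7)) + (exp(-6*I*pi/7)) + (exp(-4*I*pi/7)) + (exp(-2*I*pi/7))] = 0/7 = 0
  <chi_5*chi_5, chi_3> = (1/7)[1*(1)*conj(1) + 1*(exp(6*I*pi/7))*conj(exp(6*I*pi/7)) + 1*(exp(-2*I*pi/7))*conj(exp(-2*I*pi/7)) + 1*(exp(4*I*pi/7))*conj(exp(4*I*pi/7)) + 1*(exp(-4*I*pi/7))*conj(exp(-4*I*pi/7)) + 1*(exp(2*I*pi/7))*conj(exp(2*I*pi/7)) + 1*(exp(-6*I*pi/7))*conj(exp(-6*I*pi/7))]
      = (1/7)[(1) + (1) + (1) + (1) + (1) + (1) + (1)] = 7/7 = 1
  <chi_5*chi_5, chi_4> = (1/7)[1*(1)*conj(1) + 1*(exp(6*I*pi/7))*conj(exp(-6*I*pi/7)) + 1*(exp(-2*I*pi/7))*conj(exp(2*I*pi/7)) + 1*(exp(4*I*pi/7))*conj(exp(-4*I*pi/7)) + 1*(exp(-4*I*pi/7))*conj(exp(4*I*pi/7)) + 1*(exp(2*I*pi/7))*conj(exp(-2*I*pi/7)) + 1*(exp(-6*I*pi/7))*conj(exp(6*I*pi/7))]
      = (1/7)[(1) + (exp(-2*I*pi/7)) + (exp(-4*I*pi/7)) + (exp(-6*I*pi/7)) + (exp(6*I*pi/7)) + (exp(4*I*pi/7)) + (exp(2*I*pi/7))] = 0/7 = 0
  <chi_5*chi_5, chi_5> = (1/7)[1*(1)*conj(1) + 1*(exp(6*I*pi/7))*conj(exp(-4*I*pi/7)) + 1*(exp(-2*I*pi/7))*conj(exp(6*I*pi/7)) + 1*(exp(4*I*pi/7))*conj(exp(2*I*pi/7)) + 1*(exp(-4*I*pi/7))*conj(exp(-2*I*pi/7)) + 1*(exp(2*I*pi/7))*conj(exp(-6*I*pi/7)) + 1*(exp(-6*I*pi/7))*conj(exp(4*I*pi/7))]
      = (1/7)[(1) + (exp(-4*I*pi/7)) + (exp(6*I*pi/7)) + (exp(2*I*pi/7)) + (exp(-2*I*pi/7)) + (exp(-6*I*pi/7)) + (exp(4*I*pi/7))] = 0/7 = 0
  <chi_5*chi_5, chi_6> = (1/7)[1*(1)*conj(1) + 1*(exp(6*I*pi/7))*conj(exp(-2*I*pi/7)) + 1*(exp(-2*I*pi/7))*conj(exp(-4*I*pi/7)) + 1*(exp(4*I*pi/7))*conj(exp(-6*I*pi/7)) + 1*(exp(-4*I*pi/7))*conj(exp(6*I*pi/7)) + 1*(exp(2*I*pi/7))*conj(exp(4*I*pi/7)) + 1*(exp(-6*I*pi/7))*conj(exp(2*I*pi/7))]
      = (1/7)[(1) + (exp(-6*I*pi/7)) + (exp(2*I*pi/7)) + (exp(-4*I*pi/7)) + (exp(4*I*pi/7)) + (exp(-2*I*pi/7)) + (exp(6*I*pi/7))] = 0/7 = 0
(Exp terms are combined using exp(i*s)*conj(exp(i*t)) = exp(i*(s-t)), and sums of them are collapsed using the identity that for every m > 1 the m distinct m-th roots of unity sum to 0, e.g. 1 + exp(2*I*pi/3) + exp(-2*I*pi/3) = 0.)
Hence the multiplicities are chi_3: 1. Dimension check: dim(chi_5)*dim(chi_5) = 1*1 = 1 and sum (mult * dim) = 1*1 = 1.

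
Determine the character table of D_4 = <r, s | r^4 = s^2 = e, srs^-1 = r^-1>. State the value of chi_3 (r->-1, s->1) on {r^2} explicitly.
Conjugacy classes: {e} of size 1, {r^2} of size 1, {r^1, r^3} of size 2, {s, sr^2, ...} of size 2, {sr, sr^3, ...} of size 2.
Character table:
  irrep \ class              {e} (size 1)  {r^2} (size 1)  {r^1, r^3} (size 2)  {s, sr^2, ...} (size 2)  {sr, sr^3, ...} (size 2)
  chi_1 (triv)               1             1               1                    1                        1                       
  chi_2 (sign: r->1, s->-1)  1             1               1                    -1                       -1                      
  chi_3 (r->-1, s->1)        1             1               -1                   1                        -1                      
  chi_4 (r->-1, s->-1)       1             1               -1                   -1                       1                       
  chi_5 (2d, j=1)            2             -2              0                    0                        0                       

Spot check: chi_3 (r->-1, s->1) on {r^2} = 1.

Reasoning: D_4 has order 2*4 = 8 with 5 conjugacy classes, hence 5 irreducibles. Sum of squared dims 1 + 1 + 1 + 1 + 4 = 8 = |G|. Linear characters come from the abelianisation; the 2-dimensional irreps have character r^k -> 2*cos(2*pi*j*k/4), reflections -> 0.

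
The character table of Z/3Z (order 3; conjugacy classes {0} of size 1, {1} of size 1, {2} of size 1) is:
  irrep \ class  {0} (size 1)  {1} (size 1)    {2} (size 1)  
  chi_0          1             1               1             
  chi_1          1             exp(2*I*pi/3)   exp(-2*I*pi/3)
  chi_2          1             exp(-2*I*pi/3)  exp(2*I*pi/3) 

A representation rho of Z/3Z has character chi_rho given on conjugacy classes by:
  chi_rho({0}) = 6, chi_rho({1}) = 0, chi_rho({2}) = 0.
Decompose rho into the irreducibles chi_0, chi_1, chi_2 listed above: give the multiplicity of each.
Multiplicities: chi_0: 2, chi_1: 2, chi_2: 2.

Working: Use <chi_rho, chi> = (1/|G|) sum_C |C| * chi_rho(C) * conj(chi(C)) with |G| = 3 for each irreducible chi in the table:
  <chi_rho, chi_0> = (1/3)[1*(6)*conj(1) + 1*(0)*conj(1) + 1*(0)*conj(1)]
      = (1/3)[(6) + (0) + (0)] = 6/3 = 2
  <chi_rho, chi_1> = (1/3)[1*(6)*conj(1) + 1*(0)*conj(exp(2*I*pi/3)) + 1*(0)*conj(exp(-2*I*pi/3))]
      = (1/3)[(6) + (0) + (0)] = 6/3 = 2
  <chi_rho, chi_2> = (1/3)[1*(6)*conj(1) + 1*(0)*conj(exp(-2*I*pi/3)) + 1*(0)*conj(exp(2*I*pi/3))]
      = (1/3)[(6) + (0) + (0)] = 6/3 = 2
(Exp terms are combined using exp(i*s)*conj(exp(i*t)) = exp(i*(s-t)), and sums of them are collapsed using the identity that for every m > 1 the m distinct m-th roots of unity sum to 0, e.g. 1 + exp(2*I*pi/3) + exp(-2*I*pi/3) = 0.)
Dimension check: dim(rho) = sum (mult * dim) = 2*1 + 2*1 + 2*1 = 6 = chi_rho(e) = 6.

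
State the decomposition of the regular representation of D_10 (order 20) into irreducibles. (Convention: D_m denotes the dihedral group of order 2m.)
Each irreducible V_i of dimension d_i appears with multiplicity d_i, i.e. rho_reg = (direct sum over all irreducibles V_i) d_i V_i. The irreducible dimensions for D_10 are 1, 1, 1, 1, 2, 2, 2, 2: 4 irreducibles of dimension 1, each with multiplicity 1; 4 irreducibles of dimension 2, each with multiplicity 2. Total dimension 4*1*1 + 4*2*2 = 20 = |G|.

Solution. General theorem: in the regular representation of a finite group G, each irreducible appears with multiplicity equal to its dimension. Check: dim(rho_reg) = sum d_i^2 = 1 + 1 + 1 + 1 + 4 + 4 + 4 + 4 = 20 = |G|.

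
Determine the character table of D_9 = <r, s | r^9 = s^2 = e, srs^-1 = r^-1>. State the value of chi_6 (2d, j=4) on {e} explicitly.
Conjugacy classes: {e} of size 1, {r^1, r^8} of size 2, {r^2, r^7} of size 2, {r^3, r^6} of size 2, {r^4, r^5} of size 2, {s, sr, ..., sr^8} of size 9.
Character table:
  irrep \ class              {e} (size 1)  {r^1, r^8} (size 2)  {r^2, r^7} (size 2)  {r^3, r^6} (size 2)  {r^4, r^5} (size 2)  {s, sr, ..., sr^8} (size 9)
  chi_1 (triv)               1             1                    1                    1                    1                    1                          
  chi_2 (sign: r->1, s->-1)  1             1                    1                    1                    1                    -1                         
  chi_3 (2d, j=1)            2             2*cos(2*pi/9)        2*cos(4*pi/9)        -1                   -2*cos(pi/9)         0                          
  chi_4 (2d, j=2)            2             2*cos(4*pi/9)        -2*cos(pi/9)         -1                   2*cos(2*pi/9)        0                          
  chi_5 (2d, j=3)            2             -1                   -1                   2                    -1                   0                          
  chi_6 (2d, j=4)            2             -2*cos(pi/9)         2*cos(2*pi/9)        -1                   2*cos(4*pi/9)        0                          

Spot check: chi_6 (2d, j=4) on {e} = 2.

Justification: D_9 has order 2*9 = 18 with 6 conjugacy classes, hence 6 irreducibles. Sum of squared dims 1 + 1 + 4 + 4 + 4 + 4 = 18 = |G|. Linear characters come from the abelianisation; the 2-dimensional irreps have character r^k -> 2*cos(2*pi*j*k/9), reflections -> 0.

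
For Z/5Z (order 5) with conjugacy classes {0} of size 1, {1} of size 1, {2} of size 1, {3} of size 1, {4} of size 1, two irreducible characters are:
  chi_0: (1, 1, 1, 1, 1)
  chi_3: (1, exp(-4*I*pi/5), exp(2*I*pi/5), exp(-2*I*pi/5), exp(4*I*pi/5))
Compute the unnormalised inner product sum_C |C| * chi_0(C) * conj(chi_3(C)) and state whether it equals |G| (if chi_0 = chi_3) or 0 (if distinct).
Sum = 0; so <chi_0, chi_3> = 0 (distinct irreducibles are orthogonal).

Proof sketch: Compute term by term over conjugacy classes (|C| * chi_0(C) * conj(chi_3(C))):
  1*(1)*conj(1) + 1*(1)*conj(exp(-4*I*pi/5)) + 1*(1)*conj(exp(2*I*pi/5)) + 1*(1)*conj(exp(-2*I*pi/5)) + 1*(1)*conj(exp(4*I*pi/5))
  = (1) + (exp(4*I*pi/5)) + (exp(-2*I*pi/5)) + (exp(2*I*pi/5)) + (exp(-4*I*pi/5))
  = 0.
(Exp terms are combined using exp(i*s)*conj(exp(i*t)) = exp(i*(s-t)), and sums of them are collapsed using the identity that for every m > 1 the m distinct m-th roots of unity sum to 0, e.g. 1 + exp(2*I*pi/3) + exp(-2*I*pi/3) = 0.)
Dividing by |G| = 5 gives 0/5 = 0, matching the row-orthogonality relation <chi_0, chi_3> = [chi_0 = chi_3].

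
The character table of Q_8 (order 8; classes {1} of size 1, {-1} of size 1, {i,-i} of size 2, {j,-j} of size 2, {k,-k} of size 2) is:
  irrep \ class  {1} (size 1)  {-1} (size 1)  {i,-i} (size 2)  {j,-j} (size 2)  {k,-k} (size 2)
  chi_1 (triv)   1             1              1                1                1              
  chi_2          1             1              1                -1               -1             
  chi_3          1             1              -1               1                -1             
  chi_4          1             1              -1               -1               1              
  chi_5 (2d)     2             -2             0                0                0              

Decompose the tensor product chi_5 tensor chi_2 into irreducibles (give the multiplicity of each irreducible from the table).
chi_5 tensor chi_2 = chi_5 (all other irreducibles have multiplicity 0).

Reasoning: The character of a tensor product is the pointwise product (chi_5 * chi_2)(C) = chi_5(C) * chi_2(C):
  {1}: (2)*(1), {-1}: (-2)*(1), {i,-i}: (0)*(1), {j,-j}: (0)*(-1), {k,-k}: (0)*(-1)
so (chi_5 * chi_2) takes values
  {1} -> 2, {-1} -> -2, {i,-i} -> 0, {j,-j} -> 0, {k,-k} -> 0.
Now take the inner product of this character with each irreducible chi from the table, <chi_5*chi_2, chi> = (1/8) sum_C |C| (chi_5*chi_2)(C) conj(chi(C)):
  <chi_5*chi_2, chi_1> = (1/8)[1*(2)*conj(1) + 1*(-2)*conj(1) + 2*(0)*conj(1) + 2*(0)*conj(1) + 2*(0)*conj(1)]
      = (1/8)[(2) + (-2) + (0) + (0) + (0)] = 0/8 = 0
  <chi_5*chi_2, chi_2> = (1/8)[1*(2)*conj(1) + 1*(-2)*conj(1) + 2*(0)*conj(1) + 2*(0)*conj(-1) + 2*(0)*conj(-1)]
      = (1/8)[(2) + (-2) + (0) + (0) + (0)] = 0/8 = 0
  <chi_5*chi_2, chi_3> = (1/8)[1*(2)*conj(1) + 1*(-2)*conj(1) + 2*(0)*conj(-1) + 2*(0)*conj(1) + 2*(0)*conj(-1)]
      = (1/8)[(2) + (-2) + (0) + (0) + (0)] = 0/8 = 0
  <chi_5*chi_2, chi_4> = (1/8)[1*(2)*conj(1) + 1*(-2)*conj(1) + 2*(0)*conj(-1) + 2*(0)*conj(-1) + 2*(0)*conj(1)]
      = (1/8)[(2) + (-2) + (0) + (0) + (0)] = 0/8 = 0
  <chi_5*chi_2, chi_5> = (1/8)[1*(2)*conj(2) + 1*(-2)*conj(-2) + 2*(0)*conj(0) + 2*(0)*conj(0) + 2*(0)*conj(0)]
      = (1/8)[(4) + (4) + (0) + (0) + (0)] = 8/8 = 1
Hence the multiplicities are chi_5: 1. Dimension check: dim(chi_5)*dim(chi_2) = 2*1 = 2 and sum (mult * dim) = 1*2 = 2.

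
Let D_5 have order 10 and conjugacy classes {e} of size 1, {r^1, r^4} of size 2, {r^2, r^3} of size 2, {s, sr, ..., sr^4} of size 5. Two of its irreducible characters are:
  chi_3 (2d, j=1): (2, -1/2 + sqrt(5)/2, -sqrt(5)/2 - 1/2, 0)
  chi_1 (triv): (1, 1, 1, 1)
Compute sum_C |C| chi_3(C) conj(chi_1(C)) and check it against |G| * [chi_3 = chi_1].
Sum = 0; so <chi_3, chi_1> = 0 (distinct irreducibles are orthogonal).

Why: Compute term by term over conjugacy classes (|C| * chi_3(C) * conj(chi_1(C))):
  1*(2)*conj(1) + 2*(-1/2 + sqrt(5)/2)*conj(1) + 2*(-sqrt(5)/2 - 1/2)*conj(1) + 5*(0)*conj(1)
  = (2) + (-1 + sqrt(5)) + (-sqrt(5) - 1) + (0)
  = 0.
Dividing by |G| = 10 gives 0/10 = 0, matching the row-orthogonality relation <chi_3, chi_1> = [chi_3 = chi_1].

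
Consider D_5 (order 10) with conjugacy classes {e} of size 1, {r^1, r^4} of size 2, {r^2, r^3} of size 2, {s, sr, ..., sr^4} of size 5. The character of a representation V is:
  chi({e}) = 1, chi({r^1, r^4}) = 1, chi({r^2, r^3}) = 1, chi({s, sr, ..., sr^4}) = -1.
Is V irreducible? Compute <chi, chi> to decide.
Irreducible: <chi, chi> = 1.

Solution. <chi, chi> = (1/|G|) sum_C |C| * |chi(C)|^2 = (1/10)[1*|1|^2 + 2*|1|^2 + 2*|1|^2 + 5*|-1|^2]
  = (1/10)[(1) + (2) + (2) + (5)] = 10/10 = 1.
A character is irreducible iff <chi, chi> = 1, so this representation is irreducible.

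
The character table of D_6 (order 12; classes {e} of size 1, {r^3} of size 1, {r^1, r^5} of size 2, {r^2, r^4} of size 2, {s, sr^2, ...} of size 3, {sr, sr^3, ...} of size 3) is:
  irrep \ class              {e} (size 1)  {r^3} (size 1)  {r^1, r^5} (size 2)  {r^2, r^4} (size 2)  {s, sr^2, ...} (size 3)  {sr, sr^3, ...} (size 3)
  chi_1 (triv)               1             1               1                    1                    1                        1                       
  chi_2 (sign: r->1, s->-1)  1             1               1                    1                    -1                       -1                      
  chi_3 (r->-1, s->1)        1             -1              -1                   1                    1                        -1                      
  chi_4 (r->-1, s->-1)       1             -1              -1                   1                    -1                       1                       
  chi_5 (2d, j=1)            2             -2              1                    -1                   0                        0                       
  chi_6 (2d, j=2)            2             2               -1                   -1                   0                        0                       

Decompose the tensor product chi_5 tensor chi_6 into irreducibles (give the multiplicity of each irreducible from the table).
chi_5 tensor chi_6 = chi_3 + chi_4 + chi_5 (all other irreducibles have multiplicity 0).

Proof sketch: The character of a tensor product is the pointwise product (chi_5 * chi_6)(C) = chi_5(C) * chi_6(C):
  {e}: (2)*(2), {r^3}: (-2)*(2), {r^1, r^5}: (1)*(-1), {r^2, r^4}: (-1)*(-1), {s, sr^2, ...}: (0)*(0), {sr, sr^3, ...}: (0)*(0)
so (chi_5 * chi_6) takes values
  {e} -> 4, {r^3} -> -4, {r^1, r^5} -> -1, {r^2, r^4} -> 1, {s, sr^2, ...} -> 0, {sr, sr^3, ...} -> 0.
Now take the inner product of this character with each irreducible chi from the table, <chi_5*chi_6, chi> = (1/12) sum_C |C| (chi_5*chi_6)(C) conj(chi(C)):
  <chi_5*chi_6, chi_1> = (1/12)[1*(4)*conj(1) + 1*(-4)*conj(1) + 2*(-1)*conj(1) + 2*(1)*conj(1) + 3*(0)*conj(1) + 3*(0)*conj(1)]
      = (1/12)[(4) + (-4) + (-2) + (2) + (0) + (0)] = 0/12 = 0
  <chi_5*chi_6, chi_2> = (1/12)[1*(4)*conj(1) + 1*(-4)*conj(1) + 2*(-1)*conj(1) + 2*(1)*conj(1) + 3*(0)*conj(-1) + 3*(0)*conj(-1)]
      = (1/12)[(4) + (-4) + (-2) + (2) + (0) + (0)] = 0/12 = 0
  <chi_5*chi_6, chi_3> = (1/12)[1*(4)*conj(1) + 1*(-4)*conj(-1) + 2*(-1)*conj(-1) + 2*(1)*conj(1) + 3*(0)*conj(1) + 3*(0)*conj(-1)]
      = (1/12)[(4) + (4) + (2) + (2) + (0) + (0)] = 12/12 = 1
  <chi_5*chi_6, chi_4> = (1/12)[1*(4)*conj(1) + 1*(-4)*conj(-1) + 2*(-1)*conj(-1) + 2*(1)*conj(1) + 3*(0)*conj(-1) + 3*(0)*conj(1)]
      = (1/12)[(4) + (4) + (2) + (2) + (0) + (0)] = 12/12 = 1
  <chi_5*chi_6, chi_5> = (1/12)[1*(4)*conj(2) + 1*(-4)*conj(-2) + 2*(-1)*conj(1) + 2*(1)*conj(-1) + 3*(0)*conj(0) + 3*(0)*conj(0)]
      = (1/12)[(8) + (8) + (-2) + (-2) + (0) + (0)] = 12/12 = 1
  <chi_5*chi_6, chi_6> = (1/12)[1*(4)*conj(2) + 1*(-4)*conj(2) + 2*(-1)*conj(-1) + 2*(1)*conj(-1) + 3*(0)*conj(0) + 3*(0)*conj(0)]
      = (1/12)[(8) + (-8) + (2) + (-2) + (0) + (0)] = 0/12 = 0
Hence the multiplicities are chi_3: 1, chi_4: 1, chi_5: 1. Dimension check: dim(chi_5)*dim(chi_6) = 2*2 = 4 and sum (mult * dim) = 1*1 + 1*1 + 1*2 = 4.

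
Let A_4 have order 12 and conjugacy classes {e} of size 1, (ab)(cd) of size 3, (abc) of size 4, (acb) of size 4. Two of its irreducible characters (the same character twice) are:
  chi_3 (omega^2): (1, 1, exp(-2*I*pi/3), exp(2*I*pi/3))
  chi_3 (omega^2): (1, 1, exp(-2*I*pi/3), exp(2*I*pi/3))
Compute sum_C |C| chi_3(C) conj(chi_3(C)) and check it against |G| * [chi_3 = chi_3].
Sum = 12 = |G| = 12; so <chi_3, chi_3> = 1 (norm-1 confirms irreducibility).

Proof sketch: Compute term by term over conjugacy classes (|C| * chi_3(C) * conj(chi_3(C))):
  1*(1)*conj(1) + 3*(1)*conj(1) + 4*(exp(-2*I*pi/3))*conj(exp(-2*I*pi/3)) + 4*(exp(2*I*pi/3))*conj(exp(2*I*pi/3))
  = (1) + (3) + (4) + (4)
  = 12.
(Exp terms are combined using exp(i*s)*conj(exp(i*t)) = exp(i*(s-t)), and sums of them are collapsed using the identity that for every m > 1 the m distinct m-th roots of unity sum to 0, e.g. 1 + exp(2*I*pi/3) + exp(-2*I*pi/3) = 0.)
Dividing by |G| = 12 gives 12/12 = 1, matching the row-orthogonality relation <chi_3, chi_3> = [chi_3 = chi_3].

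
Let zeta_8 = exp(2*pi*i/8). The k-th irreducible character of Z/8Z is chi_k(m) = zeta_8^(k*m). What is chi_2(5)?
chi_2(5) = zeta_8^10 = I

Working: chi_2(5) = zeta_8^(2*5) = zeta_8^10. Since zeta_8^8 = 1, this equals zeta_8^2 = exp(2*pi*i*2/8) = I.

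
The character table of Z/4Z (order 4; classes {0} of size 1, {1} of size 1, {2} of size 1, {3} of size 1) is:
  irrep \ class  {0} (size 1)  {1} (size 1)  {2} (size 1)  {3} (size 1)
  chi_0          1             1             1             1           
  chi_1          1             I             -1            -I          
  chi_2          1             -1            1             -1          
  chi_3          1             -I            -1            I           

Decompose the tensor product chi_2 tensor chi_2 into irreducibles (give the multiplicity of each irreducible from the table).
chi_2 tensor chi_2 = chi_0 (all other irreducibles have multiplicity 0).

Reasoning: The character of a tensor product is the pointwise product (chi_2 * chi_2)(C) = chi_2(C) * chi_2(C):
  {0}: (1)*(1), {1}: (-1)*(-1), {2}: (1)*(1), {3}: (-1)*(-1)
so (chi_2 * chi_2) takes values
  {0} -> 1, {1} -> 1, {2} -> 1, {3} -> 1.
Now take the inner product of this character with each irreducible chi from the table, <chi_2*chi_2, chi> = (1/4) sum_C |C| (chi_2*chi_2)(C) conj(chi(C)):
  <chi_2*chi_2, chi_0> = (1/4)[1*(1)*conj(1) + 1*(1)*conj(1) + 1*(1)*conj(1) + 1*(1)*conj(1)]
      = (1/4)[(1) + (1) + (1) + (1)] = 4/4 = 1
  <chi_2*chi_2, chi_1> = (1/4)[1*(1)*conj(1) + 1*(1)*conj(I) + 1*(1)*conj(-1) + 1*(1)*conj(-I)]
      = (1/4)[(1) + (-I) + (-1) + (I)] = 0/4 = 0
  <chi_2*chi_2, chi_2> = (1/4)[1*(1)*conj(1) + 1*(1)*conj(-1) + 1*(1)*conj(1) + 1*(1)*conj(-1)]
      = (1/4)[(1) + (-1) + (1) + (-1)] = 0/4 = 0
  <chi_2*chi_2, chi_3> = (1/4)[1*(1)*conj(1) + 1*(1)*conj(-I) + 1*(1)*conj(-1) + 1*(1)*conj(I)]
      = (1/4)[(1) + (I) + (-1) + (-I)] = 0/4 = 0
(Exp terms are combined using exp(i*s)*conj(exp(i*t)) = exp(i*(s-t)), and sums of them are collapsed using the identity that for every m > 1 the m distinct m-th roots of unity sum to 0, e.g. 1 + exp(2*I*pi/3) + exp(-2*I*pi/3) = 0.)
Hence the multiplicities are chi_0: 1. Dimension check: dim(chi_2)*dim(chi_2) = 1*1 = 1 and sum (mult * dim) = 1*1 = 1.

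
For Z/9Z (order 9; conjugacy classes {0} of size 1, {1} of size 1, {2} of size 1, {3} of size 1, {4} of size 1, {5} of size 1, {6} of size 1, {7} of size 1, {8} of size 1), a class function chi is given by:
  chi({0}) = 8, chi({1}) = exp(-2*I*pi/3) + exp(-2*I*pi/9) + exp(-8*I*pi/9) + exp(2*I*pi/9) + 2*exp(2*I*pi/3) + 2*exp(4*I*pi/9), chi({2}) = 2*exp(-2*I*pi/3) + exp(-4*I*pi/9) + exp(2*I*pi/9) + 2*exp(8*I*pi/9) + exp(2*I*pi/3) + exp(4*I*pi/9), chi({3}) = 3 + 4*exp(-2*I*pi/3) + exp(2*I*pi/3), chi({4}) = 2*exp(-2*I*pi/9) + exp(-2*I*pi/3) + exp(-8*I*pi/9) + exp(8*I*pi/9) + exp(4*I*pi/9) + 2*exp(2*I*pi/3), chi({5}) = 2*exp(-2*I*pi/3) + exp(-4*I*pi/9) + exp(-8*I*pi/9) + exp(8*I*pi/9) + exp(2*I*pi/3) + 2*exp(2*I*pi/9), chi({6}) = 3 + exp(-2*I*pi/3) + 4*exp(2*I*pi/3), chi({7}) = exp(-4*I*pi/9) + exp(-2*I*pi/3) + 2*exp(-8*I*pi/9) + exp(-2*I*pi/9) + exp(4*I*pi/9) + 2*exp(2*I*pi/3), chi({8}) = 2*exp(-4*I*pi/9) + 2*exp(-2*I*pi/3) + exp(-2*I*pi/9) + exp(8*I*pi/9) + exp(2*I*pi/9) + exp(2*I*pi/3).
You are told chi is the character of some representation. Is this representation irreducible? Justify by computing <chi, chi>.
Not irreducible (reducible): <chi, chi> = 12 > 1.

Derivation: <chi, chi> = (1/|G|) sum_C |C| * |chi(C)|^2 = (1/9)[1*|8|^2 + 1*|exp(-2*I*pi/3) + exp(-2*I*pi/9) + exp(-8*I*pi/9) + exp(2*I*pi/9) + 2*exp(2*I*pi/3) + 2*exp(4*I*pi/9)|^2 + 1*|2*exp(-2*I*pi/3) + exp(-4*I*pi/9) + exp(2*I*pi/9) + 2*exp(8*I*pi/9) + exp(2*I*pi/3) + exp(4*I*pi/9)|^2 + 1*|3 + 4*exp(-2*I*pi/3) + exp(2*I*pi/3)|^2 + 1*|2*exp(-2*I*pi/9) + exp(-2*I*pi/3) + exp(-8*I*pi/9) + exp(8*I*pi/9) + exp(4*I*pi/9) + 2*exp(2*I*pi/3)|^2 + 1*|2*exp(-2*I*pi/3) + exp(-4*I*pi/9) + exp(-8*I*pi/9) + exp(8*I*pi/9) + exp(2*I*pi/3) + 2*exp(2*I*pi/9)|^2 + 1*|3 + exp(-2*I*pi/3) + 4*exp(2*I*pi/3)|^2 + 1*|exp(-4*I*pi/9) + exp(-2*I*pi/3) + 2*exp(-8*I*pi/9) + exp(-2*I*pi/9) + exp(4*I*pi/9) + 2*exp(2*I*pi/3)|^2 + 1*|2*exp(-4*I*pi/9) + 2*exp(-2*I*pi/3) + exp(-2*I*pi/9) + exp(8*I*pi/9) + exp(2*I*pi/9) + exp(2*I*pi/3)|^2]
  = (1/9)[(64) + (12 + 7*exp(-2*I*pi/3) + 6*exp(-4*I*pi/9) + 7*exp(-2*I*pi/9) + 6*exp(-8*I*pi/9) + 6*exp(8*I*pi/9) + 7*exp(2*I*pi/9) + 6*exp(4*I*pi/9) + 7*exp(2*I*pi/3)) + (12 + 7*exp(-4*I*pi/9) + 7*exp(-2*I*pi/3) + 6*exp(-2*I*pi/9) + 6*exp(-8*I*pi/9) + 6*exp(8*I*pi/9) + 6*exp(2*I*pi/9) + 7*exp(2*I*pi/3) + 7*exp(4*I*pi/9)) + (7) + (12 + 7*exp(-2*I*pi/3) + 6*exp(-4*I*pi/9) + 6*exp(-2*I*pi/9) + 7*exp(-8*I*pi/9) + 7*exp(8*I*pi/9) + 6*exp(2*I*pi/9) + 6*exp(4*I*pi/9) + 7*exp(2*I*pi/3)) + (12 + 7*exp(-2*I*pi/3) + 6*exp(-4*I*pi/9) + 6*exp(-2*I*pi/9) + 7*exp(-8*I*pi/9) + 7*exp(8*I*pi/9) + 6*exp(2*I*pi/9) + 6*exp(4*I*pi/9) + 7*exp(2*I*pi/3)) + (7) + (12 + 7*exp(-4*I*pi/9) + 7*exp(-2*I*pi/3) + 6*exp(-2*I*pi/9) + 6*exp(-8*I*pi/9) + 6*exp(8*I*pi/9) + 6*exp(2*I*pi/9) + 7*exp(2*I*pi/3) + 7*exp(4*I*pi/9)) + (12 + 7*exp(-2*I*pi/3) + 6*exp(-4*I*pi/9) + 7*exp(-2*I*pi/9) + 6*exp(-8*I*pi/9) + 6*exp(8*I*pi/9) + 7*exp(2*I*pi/9) + 6*exp(4*I*pi/9) + 7*exp(2*I*pi/3))] = 108/9 = 12.
(Exp terms are combined using exp(i*s)*conj(exp(i*t)) = exp(i*(s-t)), and sums of them are collapsed using the identity that for every m > 1 the m distinct m-th roots of unity sum to 0, e.g. 1 + exp(2*I*pi/3) + exp(-2*I*pi/3) = 0.)
A character is irreducible iff <chi, chi> = 1, so this representation is reducible.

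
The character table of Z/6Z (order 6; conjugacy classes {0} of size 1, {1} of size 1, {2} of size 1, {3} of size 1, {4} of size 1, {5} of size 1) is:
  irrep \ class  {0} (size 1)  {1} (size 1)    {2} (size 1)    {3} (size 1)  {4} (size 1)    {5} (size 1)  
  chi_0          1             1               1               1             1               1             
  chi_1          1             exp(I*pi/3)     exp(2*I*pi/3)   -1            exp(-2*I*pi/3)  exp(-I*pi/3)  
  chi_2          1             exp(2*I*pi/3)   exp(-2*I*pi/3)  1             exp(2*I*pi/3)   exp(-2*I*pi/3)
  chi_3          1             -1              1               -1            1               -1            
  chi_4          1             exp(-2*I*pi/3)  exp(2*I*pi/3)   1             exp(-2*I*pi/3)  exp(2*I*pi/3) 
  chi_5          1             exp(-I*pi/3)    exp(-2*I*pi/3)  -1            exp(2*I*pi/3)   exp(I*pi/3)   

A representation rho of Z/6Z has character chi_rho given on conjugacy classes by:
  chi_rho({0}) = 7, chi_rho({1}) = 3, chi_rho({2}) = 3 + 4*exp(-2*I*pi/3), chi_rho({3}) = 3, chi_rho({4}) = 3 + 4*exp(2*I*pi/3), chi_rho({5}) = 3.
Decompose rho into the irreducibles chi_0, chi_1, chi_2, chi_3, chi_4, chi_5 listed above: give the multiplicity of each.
Multiplicities: chi_0: 3, chi_1: 0, chi_2: 2, chi_3: 0, chi_4: 0, chi_5: 2.

Argument: Use <chi_rho, chi> = (1/|G|) sum_C |C| * chi_rho(C) * conj(chi(C)) with |G| = 6 for each irreducible chi in the table:
  <chi_rho, chi_0> = (1/6)[1*(7)*conj(1) + 1*(3)*conj(1) + 1*(3 + 4*exp(-2*I*pi/3))*conj(1) + 1*(3)*conj(1) + 1*(3 + 4*exp(2*I*pi/3))*conj(1) + 1*(3)*conj(1)]
      = (1/6)[(7) + (3) + (3 + 4*exp(-2*I*pi/3)) + (3) + (3 + 4*exp(2*I*pi/3)) + (3)] = 18/6 = 3
  <chi_rho, chi_1> = (1/6)[1*(7)*conj(1) + 1*(3)*conj(exp(I*pi/3)) + 1*(3 + 4*exp(-2*I*pi/3))*conj(exp(2*I*pi/3)) + 1*(3)*conj(-1) + 1*(3 + 4*exp(2*I*pi/3))*conj(exp(-2*I*pi/3)) + 1*(3)*conj(exp(-I*pi/3))]
      = (1/6)[(7) + (3*exp(-I*pi/3) + 2*exp(-2*I*pi/3) + 2*exp(I*pi/3)) + (3*exp(-2*I*pi/3) + 4*exp(2*I*pi/3)) + (-3) + (4*exp(-2*I*pi/3) + 3*exp(2*I*pi/3)) + (2*exp(-I*pi/3) + 2*exp(2*I*pi/3) + 3*exp(I*pi/3))] = 0/6 = 0
  <chi_rho, chi_2> = (1/6)[1*(7)*conj(1) + 1*(3)*conj(exp(2*I*pi/3)) + 1*(3 + 4*exp(-2*I*pi/3))*conj(exp(-2*I*pi/3)) + 1*(3)*conj(1) + 1*(3 + 4*exp(2*I*pi/3))*conj(exp(2*I*pi/3)) + 1*(3)*conj(exp(-2*I*pi/3))]
      = (1/6)[(7) + (3*exp(-2*I*pi/3)) + (4 + 3*exp(2*I*pi/3)) + (3) + (4 + 3*exp(-2*I*pi/3)) + (3*exp(2*I*pi/3))] = 12/6 = 2
  <chi_rho, chi_3> = (1/6)[1*(7)*conj(1) + 1*(3)*conj(-1) + 1*(3 + 4*exp(-2*I*pi/3))*conj(1) + 1*(3)*conj(-1) + 1*(3 + 4*exp(2*I*pi/3))*conj(1) + 1*(3)*conj(-1)]
      = (1/6)[(7) + (-3) + (3 + 4*exp(-2*I*pi/3)) + (-3) + (3 + 4*exp(2*I*pi/3)) + (-3)] = 0/6 = 0
  <chi_rho, chi_4> = (1/6)[1*(7)*conj(1) + 1*(3)*conj(exp(-2*I*pi/3)) + 1*(3 + 4*exp(-2*I*pi/3))*conj(exp(2*I*pi/3)) + 1*(3)*conj(1) + 1*(3 + 4*exp(2*I*pi/3))*conj(exp(-2*I*pi/3)) + 1*(3)*conj(exp(2*I*pi/3))]
      = (1/6)[(7) + (2*exp(-2*I*pi/3) + 2*exp(I*pi/3) + 3*exp(2*I*pi/3)) + (3*exp(-2*I*pi/3) + 4*exp(2*I*pi/3)) + (3) + (4*exp(-2*I*pi/3) + 3*exp(2*I*pi/3)) + (3*exp(-2*I*pi/3) + 2*exp(-I*pi/3) + 2*exp(2*I*pi/3))] = 0/6 = 0
  <chi_rho, chi_5> = (1/6)[1*(7)*conj(1) + 1*(3)*conj(exp(-I*pi/3)) + 1*(3 + 4*exp(-2*I*pi/3))*conj(exp(-2*I*pi/3)) + 1*(3)*conj(-1) + 1*(3 + 4*exp(2*I*pi/3))*conj(exp(2*I*pi/3)) + 1*(3)*conj(exp(I*pi/3))]
      = (1/6)[(7) + (3*exp(I*pi/3)) + (4 + 3*exp(2*I*pi/3)) + (-3) + (4 + 3*exp(-2*I*pi/3)) + (3*exp(-I*pi/3))] = 12/6 = 2
(Exp terms are combined using exp(i*s)*conj(exp(i*t)) = exp(i*(s-t)), and sums of them are collapsed using the identity that for every m > 1 the m distinct m-th roots of unity sum to 0, e.g. 1 + exp(2*I*pi/3) + exp(-2*I*pi/3) = 0.)
Dimension check: dim(rho) = sum (mult * dim) = 3*1 + 0*1 + 2*1 + 0*1 + 0*1 + 2*1 = 7 = chi_rho(e) = 7.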